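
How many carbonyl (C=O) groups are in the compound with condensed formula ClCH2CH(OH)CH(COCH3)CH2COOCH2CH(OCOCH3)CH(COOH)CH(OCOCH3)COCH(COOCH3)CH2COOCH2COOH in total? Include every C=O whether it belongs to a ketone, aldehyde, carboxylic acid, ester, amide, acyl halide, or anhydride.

CH(COCH3): ketone, 1 C=O (running total 1).
CH2COOCH2: ester, 1 C=O (running total 2).
CH(OCOCH3): ester, 1 C=O (running total 3).
CH(COOH): carboxylic acid, 1 C=O (running total 4).
CH(OCOCH3): ester, 1 C=O (running total 5).
CO: ketone, 1 C=O (running total 6).
CH(COOCH3): ester, 1 C=O (running total 7).
CH2COOCH2: ester, 1 C=O (running total 8).
COOH: carboxylic acid, 1 C=O (running total 9).

9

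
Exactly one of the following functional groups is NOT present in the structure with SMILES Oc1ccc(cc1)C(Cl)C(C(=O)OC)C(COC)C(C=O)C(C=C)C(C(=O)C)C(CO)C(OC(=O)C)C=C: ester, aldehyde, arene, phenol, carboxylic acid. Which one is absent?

phenol: present (HOC6H4 — –OH attached directly to an aromatic ring → phenol (not alcohol); the ring itself is an arene).
ester: present (CH(COOCH3) — pendant –COOCH3: carbonyl C bonded to C and –OCH3 → ester).
arene: present (HOC6H4 — –OH attached directly to an aromatic ring → phenol (not alcohol); the ring itself is an arene).
aldehyde: present (CH(CHO) — pendant –CHO: carbonyl C bonded to C and H → aldehyde).
carboxylic acid: absent. In each of CH(COOCH3) and CH(OCOCH3), the acyl oxygen is bonded to carbon (–O–C), not to H, so this is an ester.

carboxylic acid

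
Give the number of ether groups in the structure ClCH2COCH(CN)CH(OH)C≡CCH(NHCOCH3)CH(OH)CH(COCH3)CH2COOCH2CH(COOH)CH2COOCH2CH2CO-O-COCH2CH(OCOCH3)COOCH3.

0

Reading the structure from left to right:
  ClCH2: halogen on an sp³ carbon → alkyl halide.
  CO: –C(=O)– with carbon on both sides → ketone.
  CH(CN): pendant –C≡N: nitrile.
  CH(OH): –OH on an sp³ carbon → alcohol (secondary).
  C≡C: C≡C triple bond → alkyne.
  CH(NHCOCH3): pendant –NHC(=O)CH3: N bonded to a carbonyl → amide (not amine).
  CH(OH): –OH on an sp³ carbon → alcohol (secondary).
  CH(COCH3): pendant –COCH3: carbonyl C bonded to two carbons → ketone.
  CH2COOCH2: –C(=O)–O–C with C on the carbonyl side → ester.
  CH(COOH): pendant –COOH: carbonyl C bonded to C and –OH → carboxylic acid.
  CH2COOCH2: –C(=O)–O–C with C on the carbonyl side → ester.
  CH2CO-O-COCH2: two acyl groups sharing one oxygen, –C(=O)–O–C(=O)– → anhydride.
  CH(OCOCH3): pendant –OC(=O)CH3: an acyloxy group → ester.
  COOCH3: –C(=O)OCH3: carbonyl C bonded to C and to –OCH3 → ester (not ketone + ether).
No segment is a ether: CH(OH) is alcohol, not ether; CH(OH) is alcohol, not ether; CH2COOCH2 is ester, not ether. → 0.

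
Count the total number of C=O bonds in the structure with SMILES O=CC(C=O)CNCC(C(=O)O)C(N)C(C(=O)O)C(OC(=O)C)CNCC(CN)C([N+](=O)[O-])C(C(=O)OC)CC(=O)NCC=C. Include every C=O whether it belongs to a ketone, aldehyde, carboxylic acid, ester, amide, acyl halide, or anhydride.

OHC: aldehyde, 1 C=O (running total 1).
CH(CHO): aldehyde, 1 C=O (running total 2).
CH(COOH): carboxylic acid, 1 C=O (running total 3).
CH(COOH): carboxylic acid, 1 C=O (running total 4).
CH(OCOCH3): ester, 1 C=O (running total 5).
CH(COOCH3): ester, 1 C=O (running total 6).
CH2CONHCH2: amide, 1 C=O (running total 7).

7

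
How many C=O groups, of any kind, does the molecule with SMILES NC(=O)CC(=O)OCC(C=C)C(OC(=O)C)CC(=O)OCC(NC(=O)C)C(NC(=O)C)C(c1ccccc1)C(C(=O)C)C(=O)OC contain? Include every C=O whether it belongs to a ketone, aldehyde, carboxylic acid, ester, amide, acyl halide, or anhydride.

H2NCO: amide, 1 C=O (running total 1).
CH2COOCH2: ester, 1 C=O (running total 2).
CH(OCOCH3): ester, 1 C=O (running total 3).
CH2COOCH2: ester, 1 C=O (running total 4).
CH(NHCOCH3): amide, 1 C=O (running total 5).
CH(NHCOCH3): amide, 1 C=O (running total 6).
CH(COCH3): ketone, 1 C=O (running total 7).
COOCH3: ester, 1 C=O (running total 8).

8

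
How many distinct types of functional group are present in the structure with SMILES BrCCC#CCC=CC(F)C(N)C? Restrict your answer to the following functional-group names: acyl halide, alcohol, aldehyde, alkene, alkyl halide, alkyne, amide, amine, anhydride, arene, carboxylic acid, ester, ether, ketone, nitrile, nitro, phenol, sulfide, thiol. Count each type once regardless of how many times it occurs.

halogen on an sp³ carbon → alkyl halide.
C≡C triple bond → alkyne.
C=C double bond → alkene.
halogen on an sp³ carbon → alkyl halide.
–NH2 on an sp³ carbon with no adjacent C=O → amine.
Distinct types present: alkene, alkyl halide, alkyne, amine.

4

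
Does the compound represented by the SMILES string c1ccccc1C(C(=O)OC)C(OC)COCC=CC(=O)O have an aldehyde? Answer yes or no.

Working along the chain:
  C6H5: C6H5– phenyl ring → arene.
  CH(COOCH3): pendant –COOCH3: carbonyl C bonded to C and –OCH3 → ester.
  CH(OCH3): pendant –OCH3: C–O–C with sp³ C, no adjacent C=O → ether.
  CH2OCH2: C–O–C with sp³ carbons on both sides and no adjacent C=O → ether.
  CH=CH: C=C double bond → alkene.
  COOH: –COOH: carbonyl C bonded to –OH and C → carboxylic acid (the –OH is not a separate alcohol).
In COOH, the carbonyl carbon bears –OH, not –H, so it is a carboxylic acid.
The groups actually present are: alkene, arene, carboxylic acid, ester, ether.

no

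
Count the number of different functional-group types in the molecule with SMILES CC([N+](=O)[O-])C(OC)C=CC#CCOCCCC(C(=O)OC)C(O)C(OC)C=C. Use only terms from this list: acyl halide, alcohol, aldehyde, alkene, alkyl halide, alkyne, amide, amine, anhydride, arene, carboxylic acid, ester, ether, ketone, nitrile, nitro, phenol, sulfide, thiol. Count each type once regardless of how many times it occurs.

6

Taking each segment in turn:
  CH(NO2): –NO2 on an sp³ carbon → nitro (the N=O is not a carbonyl).
  CH(OCH3): pendant –OCH3: C–O–C with sp³ C, no adjacent C=O → ether.
  CH=CH: C=C double bond → alkene.
  C≡C: C≡C triple bond → alkyne.
  CH2OCH2: C–O–C with sp³ carbons on both sides and no adjacent C=O → ether.
  CH(COOCH3): pendant –COOCH3: carbonyl C bonded to C and –OCH3 → ester.
  CH(OH): –OH on an sp³ carbon → alcohol (secondary).
  CH(OCH3): pendant –OCH3: C–O–C with sp³ C, no adjacent C=O → ether.
  CH=CH2: C=C double bond → alkene.
Distinct types present: alcohol, alkene, alkyne, ester, ether, nitro.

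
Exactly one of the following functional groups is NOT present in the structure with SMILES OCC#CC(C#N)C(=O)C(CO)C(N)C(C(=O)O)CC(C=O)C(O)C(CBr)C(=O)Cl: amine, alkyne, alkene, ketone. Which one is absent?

amine: present (CH(NH2) — –NH2 on an sp³ carbon with no adjacent C=O → amine).
alkyne: present (C≡C — C≡C triple bond → alkyne).
ketone: present (CO — –C(=O)– with carbon on both sides → ketone).
alkene: no segment matches this pattern.

alkene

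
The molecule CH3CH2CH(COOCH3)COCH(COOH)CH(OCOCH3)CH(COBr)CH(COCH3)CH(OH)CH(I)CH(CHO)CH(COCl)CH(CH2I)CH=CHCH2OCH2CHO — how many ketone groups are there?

Reading the structure from left to right:
  CH(COOCH3): pendant –COOCH3: carbonyl C bonded to C and –OCH3 → ester.
  CO: –C(=O)– with carbon on both sides → ketone.
  CH(COOH): pendant –COOH: carbonyl C bonded to C and –OH → carboxylic acid.
  CH(OCOCH3): pendant –OC(=O)CH3: an acyloxy group → ester.
  CH(COBr): pendant –C(=O)X: carbonyl C bonded to C and halogen → acyl halide.
  CH(COCH3): pendant –COCH3: carbonyl C bonded to two carbons → ketone.
  CH(OH): –OH on an sp³ carbon → alcohol (secondary).
  CH(I): halogen on an sp³ carbon → alkyl halide.
  CH(CHO): pendant –CHO: carbonyl C bonded to C and H → aldehyde.
  CH(COCl): pendant –C(=O)X: carbonyl C bonded to C and halogen → acyl halide.
  CH(CH2I): pendant –CH2X: halogen on sp³ carbon → alkyl halide.
  CH=CH: C=C double bond → alkene.
  CH2OCH2: C–O–C with sp³ carbons on both sides and no adjacent C=O → ether.
  CHO: terminal –CHO: carbonyl C bonded to H and C → aldehyde.
Ketone appears at: CO, CH(COCH3) → 2.

2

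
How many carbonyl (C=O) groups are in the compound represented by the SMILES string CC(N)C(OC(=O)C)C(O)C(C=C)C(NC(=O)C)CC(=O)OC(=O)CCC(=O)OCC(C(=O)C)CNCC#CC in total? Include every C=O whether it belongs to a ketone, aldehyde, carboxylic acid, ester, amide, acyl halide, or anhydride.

CH(OCOCH3): ester, 1 C=O (running total 1).
CH(NHCOCH3): amide, 1 C=O (running total 2).
CH2CO-O-COCH2: anhydride, 2 C=O (running total 4).
CH2COOCH2: ester, 1 C=O (running total 5).
CH(COCH3): ketone, 1 C=O (running total 6).

6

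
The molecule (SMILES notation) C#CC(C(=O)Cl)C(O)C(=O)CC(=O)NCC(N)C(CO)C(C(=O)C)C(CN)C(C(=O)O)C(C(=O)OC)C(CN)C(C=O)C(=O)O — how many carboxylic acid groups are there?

2

Working along the chain:
  HC≡C: C≡C triple bond → alkyne.
  CH(COCl): pendant –C(=O)X: carbonyl C bonded to C and halogen → acyl halide.
  CH(OH): –OH on an sp³ carbon → alcohol (secondary).
  CO: –C(=O)– with carbon on both sides → ketone.
  CH2CONHCH2: –C(=O)–N– linkage → amide (the N is not an amine).
  CH(NH2): –NH2 on an sp³ carbon with no adjacent C=O → amine.
  CH(CH2OH): pendant –CH2OH on an sp³ backbone C → alcohol.
  CH(COCH3): pendant –COCH3: carbonyl C bonded to two carbons → ketone.
  CH(CH2NH2): pendant –CH2NH2: N on sp³ C, no adjacent C=O → amine.
  CH(COOH): pendant –COOH: carbonyl C bonded to C and –OH → carboxylic acid.
  CH(COOCH3): pendant –COOCH3: carbonyl C bonded to C and –OCH3 → ester.
  CH(CH2NH2): pendant –CH2NH2: N on sp³ C, no adjacent C=O → amine.
  CH(CHO): pendant –CHO: carbonyl C bonded to C and H → aldehyde.
  COOH: –COOH: carbonyl C bonded to –OH and C → carboxylic acid (the –OH is not a separate alcohol).
Carboxylic acid appears at: CH(COOH), COOH → 2.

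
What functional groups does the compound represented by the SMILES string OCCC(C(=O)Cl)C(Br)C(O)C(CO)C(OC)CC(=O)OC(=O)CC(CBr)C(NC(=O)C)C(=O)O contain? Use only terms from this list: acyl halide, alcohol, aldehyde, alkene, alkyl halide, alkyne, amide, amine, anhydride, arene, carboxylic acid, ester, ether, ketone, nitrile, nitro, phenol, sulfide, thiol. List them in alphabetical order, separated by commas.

acyl halide, alcohol, alkyl halide, amide, anhydride, carboxylic acid, ether

HO– on an sp³ carbon → alcohol.
pendant –C(=O)X: carbonyl C bonded to C and halogen → acyl halide.
halogen on an sp³ carbon → alkyl halide.
–OH on an sp³ carbon → alcohol (secondary).
pendant –CH2OH on an sp³ backbone C → alcohol.
pendant –OCH3: C–O–C with sp³ C, no adjacent C=O → ether.
two acyl groups sharing one oxygen, –C(=O)–O–C(=O)– → anhydride.
pendant –CH2X: halogen on sp³ carbon → alkyl halide.
pendant –NHC(=O)CH3: N bonded to a carbonyl → amide (not amine).
–COOH: carbonyl C bonded to –OH and C → carboxylic acid (the –OH is not a separate alcohol).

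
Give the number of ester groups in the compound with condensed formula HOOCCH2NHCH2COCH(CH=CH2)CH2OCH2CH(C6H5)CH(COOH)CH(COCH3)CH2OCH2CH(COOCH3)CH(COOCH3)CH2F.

–COOH: carbonyl C bonded to –OH and C → carboxylic acid (the –OH is not a separate alcohol).
C–N–C with sp³ carbons and no adjacent C=O → amine (secondary).
–C(=O)– with carbon on both sides → ketone.
pendant –CH=CH2: C=C double bond → alkene.
C–O–C with sp³ carbons on both sides and no adjacent C=O → ether.
pendant –C6H5: benzene ring → arene.
pendant –COOH: carbonyl C bonded to C and –OH → carboxylic acid.
pendant –COCH3: carbonyl C bonded to two carbons → ketone.
C–O–C with sp³ carbons on both sides and no adjacent C=O → ether.
pendant –COOCH3: carbonyl C bonded to C and –OCH3 → ester.
pendant –COOCH3: carbonyl C bonded to C and –OCH3 → ester.
halogen on an sp³ carbon → alkyl halide.
Ester appears at: CH(COOCH3), CH(COOCH3) → 2.

2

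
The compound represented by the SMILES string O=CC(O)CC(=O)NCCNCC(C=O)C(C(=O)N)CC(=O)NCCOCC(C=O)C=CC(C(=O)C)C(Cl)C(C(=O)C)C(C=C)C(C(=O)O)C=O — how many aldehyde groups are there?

Reading the structure from left to right:
  OHC: terminal –CHO: carbonyl C bonded to H and C → aldehyde.
  CH(OH): –OH on an sp³ carbon → alcohol (secondary).
  CH2CONHCH2: –C(=O)–N– linkage → amide (the N is not an amine).
  CH2NHCH2: C–N–C with sp³ carbons and no adjacent C=O → amine (secondary).
  CH(CHO): pendant –CHO: carbonyl C bonded to C and H → aldehyde.
  CH(CONH2): pendant –CONH2: carbonyl C bonded to C and N → amide.
  CH2CONHCH2: –C(=O)–N– linkage → amide (the N is not an amine).
  CH2OCH2: C–O–C with sp³ carbons on both sides and no adjacent C=O → ether.
  CH(CHO): pendant –CHO: carbonyl C bonded to C and H → aldehyde.
  CH=CH: C=C double bond → alkene.
  CH(COCH3): pendant –COCH3: carbonyl C bonded to two carbons → ketone.
  CH(Cl): halogen on an sp³ carbon → alkyl halide.
  CH(COCH3): pendant –COCH3: carbonyl C bonded to two carbons → ketone.
  CH(CH=CH2): pendant –CH=CH2: C=C double bond → alkene.
  CH(COOH): pendant –COOH: carbonyl C bonded to C and –OH → carboxylic acid.
  CHO: terminal –CHO: carbonyl C bonded to H and C → aldehyde.
Aldehyde appears at: OHC, CH(CHO), CH(CHO), CHO → 4.

4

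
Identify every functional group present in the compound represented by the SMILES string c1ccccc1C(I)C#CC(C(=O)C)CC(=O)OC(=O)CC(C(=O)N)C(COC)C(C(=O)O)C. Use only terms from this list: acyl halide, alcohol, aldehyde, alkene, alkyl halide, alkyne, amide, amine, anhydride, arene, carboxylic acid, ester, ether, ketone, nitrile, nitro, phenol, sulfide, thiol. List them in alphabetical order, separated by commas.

Reading the structure from left to right:
  C6H5: C6H5– phenyl ring → arene.
  CH(I): halogen on an sp³ carbon → alkyl halide.
  C≡C: C≡C triple bond → alkyne.
  CH(COCH3): pendant –COCH3: carbonyl C bonded to two carbons → ketone.
  CH2CO-O-COCH2: two acyl groups sharing one oxygen, –C(=O)–O–C(=O)– → anhydride.
  CH(CONH2): pendant –CONH2: carbonyl C bonded to C and N → amide.
  CH(CH2OCH3): pendant –CH2OCH3: C–O–C linkage → ether.
  CH(COOH): pendant –COOH: carbonyl C bonded to C and –OH → carboxylic acid.

alkyl halide, alkyne, amide, anhydride, arene, carboxylic acid, ether, ketone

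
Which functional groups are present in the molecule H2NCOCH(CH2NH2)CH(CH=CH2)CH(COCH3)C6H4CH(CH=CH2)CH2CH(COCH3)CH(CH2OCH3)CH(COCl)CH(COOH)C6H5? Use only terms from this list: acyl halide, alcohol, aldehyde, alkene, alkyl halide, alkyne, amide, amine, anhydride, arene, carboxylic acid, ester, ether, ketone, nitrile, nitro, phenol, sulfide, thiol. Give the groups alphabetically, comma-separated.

–C(=O)NH2: carbonyl C bonded to C and to N → amide (the N is not a separate amine).
pendant –CH2NH2: N on sp³ C, no adjacent C=O → amine.
pendant –CH=CH2: C=C double bond → alkene.
pendant –COCH3: carbonyl C bonded to two carbons → ketone.
para-disubstituted benzene ring → arene.
pendant –CH=CH2: C=C double bond → alkene.
pendant –COCH3: carbonyl C bonded to two carbons → ketone.
pendant –CH2OCH3: C–O–C linkage → ether.
pendant –C(=O)X: carbonyl C bonded to C and halogen → acyl halide.
pendant –COOH: carbonyl C bonded to C and –OH → carboxylic acid.
–C6H5 phenyl ring → arene.

acyl halide, alkene, amide, amine, arene, carboxylic acid, ether, ketone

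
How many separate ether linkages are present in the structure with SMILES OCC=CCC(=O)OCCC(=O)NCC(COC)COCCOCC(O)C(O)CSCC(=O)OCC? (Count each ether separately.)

3

Reading the structure from left to right:
  HOCH2: HO– on an sp³ carbon → alcohol.
  CH=CH: C=C double bond → alkene.
  CH2COOCH2: –C(=O)–O–C with C on the carbonyl side → ester.
  CH2CONHCH2: –C(=O)–N– linkage → amide (the N is not an amine).
  CH(CH2OCH3): pendant –CH2OCH3: C–O–C linkage → ether.
  CH2OCH2: C–O–C with sp³ carbons on both sides and no adjacent C=O → ether.
  CH2OCH2: C–O–C with sp³ carbons on both sides and no adjacent C=O → ether.
  CH(OH): –OH on an sp³ carbon → alcohol (secondary).
  CH(OH): –OH on an sp³ carbon → alcohol (secondary).
  CH2SCH2: C–S–C linkage → sulfide (thioether).
  COOCH2CH3: –C(=O)OCH2CH3: carbonyl C bonded to C and to –OEt → ester.
Ether appears at: CH(CH2OCH3), CH2OCH2, CH2OCH2 → 3.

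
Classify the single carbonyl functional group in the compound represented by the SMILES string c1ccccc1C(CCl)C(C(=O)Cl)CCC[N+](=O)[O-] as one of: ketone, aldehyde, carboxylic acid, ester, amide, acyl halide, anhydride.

acyl halide

The carbonyl is in the CH(COCl) segment: pendant –C(=O)X: carbonyl C bonded to C and halogen → acyl halide.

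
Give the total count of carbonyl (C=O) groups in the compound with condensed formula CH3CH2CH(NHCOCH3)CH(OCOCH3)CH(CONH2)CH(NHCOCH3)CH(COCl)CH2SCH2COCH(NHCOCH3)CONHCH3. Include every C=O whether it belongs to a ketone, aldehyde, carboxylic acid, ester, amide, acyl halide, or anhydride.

8

CH(NHCOCH3): amide, 1 C=O (running total 1).
CH(OCOCH3): ester, 1 C=O (running total 2).
CH(CONH2): amide, 1 C=O (running total 3).
CH(NHCOCH3): amide, 1 C=O (running total 4).
CH(COCl): acyl halide, 1 C=O (running total 5).
CO: ketone, 1 C=O (running total 6).
CH(NHCOCH3): amide, 1 C=O (running total 7).
CONHCH3: amide, 1 C=O (running total 8).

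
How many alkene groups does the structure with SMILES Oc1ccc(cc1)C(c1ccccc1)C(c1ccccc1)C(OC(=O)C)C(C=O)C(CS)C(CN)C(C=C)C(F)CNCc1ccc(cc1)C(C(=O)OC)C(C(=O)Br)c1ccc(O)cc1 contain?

Working along the chain:
  HOC6H4: –OH attached directly to an aromatic ring → phenol (not alcohol); the ring itself is an arene.
  CH(C6H5): pendant –C6H5: benzene ring → arene.
  CH(C6H5): pendant –C6H5: benzene ring → arene.
  CH(OCOCH3): pendant –OC(=O)CH3: an acyloxy group → ester.
  CH(CHO): pendant –CHO: carbonyl C bonded to C and H → aldehyde.
  CH(CH2SH): pendant –CH2SH → thiol.
  CH(CH2NH2): pendant –CH2NH2: N on sp³ C, no adjacent C=O → amine.
  CH(CH=CH2): pendant –CH=CH2: C=C double bond → alkene.
  CH(F): halogen on an sp³ carbon → alkyl halide.
  CH2NHCH2: C–N–C with sp³ carbons and no adjacent C=O → amine (secondary).
  C6H4: para-disubstituted benzene ring → arene.
  CH(COOCH3): pendant –COOCH3: carbonyl C bonded to C and –OCH3 → ester.
  CH(COBr): pendant –C(=O)X: carbonyl C bonded to C and halogen → acyl halide.
  C6H4OH: –OH attached directly to an aromatic ring → phenol (not alcohol); the ring itself is an arene.
Alkene appears at: CH(CH=CH2) → 1.

1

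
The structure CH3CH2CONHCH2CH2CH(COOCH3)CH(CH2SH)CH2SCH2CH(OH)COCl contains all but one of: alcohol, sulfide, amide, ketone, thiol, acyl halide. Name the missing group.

acyl halide: present (COCl — –C(=O)Cl: carbonyl C bonded to C and to a halogen → acyl halide (not alkyl halide)).
amide: present (CH2CONHCH2 — –C(=O)–N– linkage → amide (the N is not an amine)).
thiol: present (CH(CH2SH) — pendant –CH2SH → thiol).
sulfide: present (CH2SCH2 — C–S–C linkage → sulfide (thioether)).
alcohol: present (CH(OH) — –OH on an sp³ carbon → alcohol (secondary)).
ketone: absent. In CH(COOCH3), the C=O is bonded to an –O–C group, which defines an ester, not a ketone. In CH2CONHCH2, the C=O is bonded to nitrogen, which defines an amide, not a ketone. In COCl, the C=O is bonded to a halogen, which defines an acyl halide, not a ketone.

ketone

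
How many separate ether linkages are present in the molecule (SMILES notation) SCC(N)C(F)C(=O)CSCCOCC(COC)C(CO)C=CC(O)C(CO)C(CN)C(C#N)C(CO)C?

Taking each segment in turn:
  HSCH2: –SH on an sp³ carbon → thiol.
  CH(NH2): –NH2 on an sp³ carbon with no adjacent C=O → amine.
  CH(F): halogen on an sp³ carbon → alkyl halide.
  CO: –C(=O)– with carbon on both sides → ketone.
  CH2SCH2: C–S–C linkage → sulfide (thioether).
  CH2OCH2: C–O–C with sp³ carbons on both sides and no adjacent C=O → ether.
  CH(CH2OCH3): pendant –CH2OCH3: C–O–C linkage → ether.
  CH(CH2OH): pendant –CH2OH on an sp³ backbone C → alcohol.
  CH=CH: C=C double bond → alkene.
  CH(OH): –OH on an sp³ carbon → alcohol (secondary).
  CH(CH2OH): pendant –CH2OH on an sp³ backbone C → alcohol.
  CH(CH2NH2): pendant –CH2NH2: N on sp³ C, no adjacent C=O → amine.
  CH(CN): pendant –C≡N: nitrile.
  CH(CH2OH): pendant –CH2OH on an sp³ backbone C → alcohol.
Ether appears at: CH2OCH2, CH(CH2OCH3) → 2.

2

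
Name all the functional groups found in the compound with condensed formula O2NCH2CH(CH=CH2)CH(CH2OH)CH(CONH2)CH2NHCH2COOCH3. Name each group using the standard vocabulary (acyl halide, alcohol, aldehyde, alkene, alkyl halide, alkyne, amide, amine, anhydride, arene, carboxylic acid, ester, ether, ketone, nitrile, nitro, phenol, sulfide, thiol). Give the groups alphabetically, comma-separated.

alcohol, alkene, amide, amine, ester, nitro

Reading the structure from left to right:
  O2NCH2: –NO2 on carbon → nitro group.
  CH(CH=CH2): pendant –CH=CH2: C=C double bond → alkene.
  CH(CH2OH): pendant –CH2OH on an sp³ backbone C → alcohol.
  CH(CONH2): pendant –CONH2: carbonyl C bonded to C and N → amide.
  CH2NHCH2: C–N–C with sp³ carbons and no adjacent C=O → amine (secondary).
  COOCH3: –C(=O)OCH3: carbonyl C bonded to C and to –OCH3 → ester (not ketone + ether).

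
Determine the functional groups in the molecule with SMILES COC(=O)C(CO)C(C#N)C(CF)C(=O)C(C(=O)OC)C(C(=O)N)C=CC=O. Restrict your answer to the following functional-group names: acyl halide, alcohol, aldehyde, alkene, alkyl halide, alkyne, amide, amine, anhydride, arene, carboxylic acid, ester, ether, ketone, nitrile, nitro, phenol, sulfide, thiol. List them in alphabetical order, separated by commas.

Working along the chain:
  CH3OOC: CH3O–C(=O)–: carbonyl C bonded to C and to –OCH3 → ester (not ketone + ether).
  CH(CH2OH): pendant –CH2OH on an sp³ backbone C → alcohol.
  CH(CN): pendant –C≡N: nitrile.
  CH(CH2F): pendant –CH2X: halogen on sp³ carbon → alkyl halide.
  CO: –C(=O)– with carbon on both sides → ketone.
  CH(COOCH3): pendant –COOCH3: carbonyl C bonded to C and –OCH3 → ester.
  CH(CONH2): pendant –CONH2: carbonyl C bonded to C and N → amide.
  CH=CH: C=C double bond → alkene.
  CHO: terminal –CHO: carbonyl C bonded to H and C → aldehyde.

alcohol, aldehyde, alkene, alkyl halide, amide, ester, ketone, nitrile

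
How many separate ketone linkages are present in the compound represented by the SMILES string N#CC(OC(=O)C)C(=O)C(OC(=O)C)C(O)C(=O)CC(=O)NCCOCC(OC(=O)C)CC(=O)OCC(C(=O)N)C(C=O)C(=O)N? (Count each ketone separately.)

2

N≡C–: carbon triple-bonded to nitrogen → nitrile.
pendant –OC(=O)CH3: an acyloxy group → ester.
–C(=O)– with carbon on both sides → ketone.
pendant –OC(=O)CH3: an acyloxy group → ester.
–OH on an sp³ carbon → alcohol (secondary).
–C(=O)– with carbon on both sides → ketone.
–C(=O)–N– linkage → amide (the N is not an amine).
C–O–C with sp³ carbons on both sides and no adjacent C=O → ether.
pendant –OC(=O)CH3: an acyloxy group → ester.
–C(=O)–O–C with C on the carbonyl side → ester.
pendant –CONH2: carbonyl C bonded to C and N → amide.
pendant –CHO: carbonyl C bonded to C and H → aldehyde.
–C(=O)NH2: carbonyl C bonded to C and to N → amide (the N is not a separate amine).
Ketone appears at: CO, CO → 2.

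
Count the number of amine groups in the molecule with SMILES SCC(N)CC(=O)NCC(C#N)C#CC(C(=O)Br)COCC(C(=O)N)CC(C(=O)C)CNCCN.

3

Working along the chain:
  HSCH2: –SH on an sp³ carbon → thiol.
  CH(NH2): –NH2 on an sp³ carbon with no adjacent C=O → amine.
  CH2CONHCH2: –C(=O)–N– linkage → amide (the N is not an amine).
  CH(CN): pendant –C≡N: nitrile.
  C≡C: C≡C triple bond → alkyne.
  CH(COBr): pendant –C(=O)X: carbonyl C bonded to C and halogen → acyl halide.
  CH2OCH2: C–O–C with sp³ carbons on both sides and no adjacent C=O → ether.
  CH(CONH2): pendant –CONH2: carbonyl C bonded to C and N → amide.
  CH(COCH3): pendant –COCH3: carbonyl C bonded to two carbons → ketone.
  CH2NHCH2: C–N–C with sp³ carbons and no adjacent C=O → amine (secondary).
  CH2NH2: –NH2 on an sp³ carbon with no adjacent C=O → amine.
Amine appears at: CH(NH2), CH2NHCH2, CH2NH2 → 3.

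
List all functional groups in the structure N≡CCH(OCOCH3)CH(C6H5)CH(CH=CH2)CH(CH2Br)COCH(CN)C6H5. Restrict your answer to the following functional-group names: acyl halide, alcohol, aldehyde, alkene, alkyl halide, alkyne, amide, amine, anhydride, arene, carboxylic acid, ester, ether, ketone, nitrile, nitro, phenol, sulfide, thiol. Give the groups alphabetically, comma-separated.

alkene, alkyl halide, arene, ester, ketone, nitrile

Working along the chain:
  N≡C: N≡C–: carbon triple-bonded to nitrogen → nitrile.
  CH(OCOCH3): pendant –OC(=O)CH3: an acyloxy group → ester.
  CH(C6H5): pendant –C6H5: benzene ring → arene.
  CH(CH=CH2): pendant –CH=CH2: C=C double bond → alkene.
  CH(CH2Br): pendant –CH2X: halogen on sp³ carbon → alkyl halide.
  CO: –C(=O)– with carbon on both sides → ketone.
  CH(CN): pendant –C≡N: nitrile.
  C6H5: –C6H5 phenyl ring → arene.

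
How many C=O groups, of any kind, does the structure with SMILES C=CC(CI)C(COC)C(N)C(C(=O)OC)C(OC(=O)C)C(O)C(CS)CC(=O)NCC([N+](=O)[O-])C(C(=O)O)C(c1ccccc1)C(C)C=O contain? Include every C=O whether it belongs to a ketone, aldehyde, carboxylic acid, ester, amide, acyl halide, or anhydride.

CH(COOCH3): ester, 1 C=O (running total 1).
CH(OCOCH3): ester, 1 C=O (running total 2).
CH2CONHCH2: amide, 1 C=O (running total 3).
CH(COOH): carboxylic acid, 1 C=O (running total 4).
CHO: aldehyde, 1 C=O (running total 5).

5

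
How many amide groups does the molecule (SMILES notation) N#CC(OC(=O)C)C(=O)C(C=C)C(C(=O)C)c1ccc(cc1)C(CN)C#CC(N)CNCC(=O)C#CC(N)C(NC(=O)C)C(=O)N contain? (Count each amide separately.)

2

N≡C–: carbon triple-bonded to nitrogen → nitrile.
pendant –OC(=O)CH3: an acyloxy group → ester.
–C(=O)– with carbon on both sides → ketone.
pendant –CH=CH2: C=C double bond → alkene.
pendant –COCH3: carbonyl C bonded to two carbons → ketone.
para-disubstituted benzene ring → arene.
pendant –CH2NH2: N on sp³ C, no adjacent C=O → amine.
C≡C triple bond → alkyne.
–NH2 on an sp³ carbon with no adjacent C=O → amine.
C–N–C with sp³ carbons and no adjacent C=O → amine (secondary).
–C(=O)– with carbon on both sides → ketone.
C≡C triple bond → alkyne.
–NH2 on an sp³ carbon with no adjacent C=O → amine.
pendant –NHC(=O)CH3: N bonded to a carbonyl → amide (not amine).
–C(=O)NH2: carbonyl C bonded to C and to N → amide (the N is not a separate amine).
Amide appears at: CH(NHCOCH3), CONH2 → 2.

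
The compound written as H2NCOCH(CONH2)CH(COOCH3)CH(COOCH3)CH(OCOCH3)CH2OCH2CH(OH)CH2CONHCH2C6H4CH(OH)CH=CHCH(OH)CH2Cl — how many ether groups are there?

Working along the chain:
  H2NCO: –C(=O)NH2: carbonyl C bonded to C and to N → amide (the N is not a separate amine).
  CH(CONH2): pendant –CONH2: carbonyl C bonded to C and N → amide.
  CH(COOCH3): pendant –COOCH3: carbonyl C bonded to C and –OCH3 → ester.
  CH(COOCH3): pendant –COOCH3: carbonyl C bonded to C and –OCH3 → ester.
  CH(OCOCH3): pendant –OC(=O)CH3: an acyloxy group → ester.
  CH2OCH2: C–O–C with sp³ carbons on both sides and no adjacent C=O → ether.
  CH(OH): –OH on an sp³ carbon → alcohol (secondary).
  CH2CONHCH2: –C(=O)–N– linkage → amide (the N is not an amine).
  C6H4: para-disubstituted benzene ring → arene.
  CH(OH): –OH on an sp³ carbon → alcohol (secondary).
  CH=CH: C=C double bond → alkene.
  CH(OH): –OH on an sp³ carbon → alcohol (secondary).
  CH2Cl: halogen on an sp³ carbon → alkyl halide.
Ether appears at: CH2OCH2 → 1.

1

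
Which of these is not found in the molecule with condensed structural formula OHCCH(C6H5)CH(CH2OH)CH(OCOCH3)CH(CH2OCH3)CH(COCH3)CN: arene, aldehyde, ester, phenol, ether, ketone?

phenol

arene: present (CH(C6H5) — pendant –C6H5: benzene ring → arene).
ester: present (CH(OCOCH3) — pendant –OC(=O)CH3: an acyloxy group → ester).
ketone: present (CH(COCH3) — pendant –COCH3: carbonyl C bonded to two carbons → ketone).
aldehyde: present (OHC — terminal –CHO: carbonyl C bonded to H and C → aldehyde).
ether: present (CH(CH2OCH3) — pendant –CH2OCH3: C–O–C linkage → ether).
phenol: absent. In CH(CH2OH), the –OH is on an sp³ carbon, not on an aromatic ring, so it is an alcohol.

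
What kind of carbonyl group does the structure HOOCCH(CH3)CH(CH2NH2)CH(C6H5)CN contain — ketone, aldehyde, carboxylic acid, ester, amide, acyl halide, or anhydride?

The carbonyl is in the HOOC segment: –COOH: carbonyl C bonded to –OH and C → carboxylic acid (the –OH is not a separate alcohol).

carboxylic acid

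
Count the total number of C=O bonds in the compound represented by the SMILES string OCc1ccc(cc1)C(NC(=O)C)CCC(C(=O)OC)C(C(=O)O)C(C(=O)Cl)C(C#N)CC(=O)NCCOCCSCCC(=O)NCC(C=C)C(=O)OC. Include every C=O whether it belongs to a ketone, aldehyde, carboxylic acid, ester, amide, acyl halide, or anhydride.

7

CH(NHCOCH3): amide, 1 C=O (running total 1).
CH(COOCH3): ester, 1 C=O (running total 2).
CH(COOH): carboxylic acid, 1 C=O (running total 3).
CH(COCl): acyl halide, 1 C=O (running total 4).
CH2CONHCH2: amide, 1 C=O (running total 5).
CH2CONHCH2: amide, 1 C=O (running total 6).
COOCH3: ester, 1 C=O (running total 7).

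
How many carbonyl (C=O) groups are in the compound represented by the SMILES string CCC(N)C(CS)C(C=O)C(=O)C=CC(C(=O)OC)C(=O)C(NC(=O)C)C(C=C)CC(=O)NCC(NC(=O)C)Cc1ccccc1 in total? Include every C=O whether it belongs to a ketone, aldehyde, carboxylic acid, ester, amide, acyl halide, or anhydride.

7

CH(CHO): aldehyde, 1 C=O (running total 1).
CO: ketone, 1 C=O (running total 2).
CH(COOCH3): ester, 1 C=O (running total 3).
CO: ketone, 1 C=O (running total 4).
CH(NHCOCH3): amide, 1 C=O (running total 5).
CH2CONHCH2: amide, 1 C=O (running total 6).
CH(NHCOCH3): amide, 1 C=O (running total 7).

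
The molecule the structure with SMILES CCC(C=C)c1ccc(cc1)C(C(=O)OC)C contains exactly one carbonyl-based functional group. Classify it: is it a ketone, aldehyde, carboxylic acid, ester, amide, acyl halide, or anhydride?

The carbonyl is in the CH(COOCH3) segment: pendant –COOCH3: carbonyl C bonded to C and –OCH3 → ester.

ester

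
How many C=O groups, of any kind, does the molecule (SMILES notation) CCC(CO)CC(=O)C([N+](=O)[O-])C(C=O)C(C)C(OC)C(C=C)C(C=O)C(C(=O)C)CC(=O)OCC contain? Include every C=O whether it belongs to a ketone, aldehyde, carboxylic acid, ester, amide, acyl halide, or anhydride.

CO: ketone, 1 C=O (running total 1).
CH(CHO): aldehyde, 1 C=O (running total 2).
CH(CHO): aldehyde, 1 C=O (running total 3).
CH(COCH3): ketone, 1 C=O (running total 4).
CH2COOCH2: ester, 1 C=O (running total 5).

5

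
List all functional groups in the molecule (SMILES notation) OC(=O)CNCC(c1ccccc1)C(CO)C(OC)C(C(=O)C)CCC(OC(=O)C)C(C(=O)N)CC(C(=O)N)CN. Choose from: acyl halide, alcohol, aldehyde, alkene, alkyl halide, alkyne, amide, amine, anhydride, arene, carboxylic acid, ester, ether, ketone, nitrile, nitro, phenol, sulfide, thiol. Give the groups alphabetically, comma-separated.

alcohol, amide, amine, arene, carboxylic acid, ester, ether, ketone

Working along the chain:
  HOOC: –COOH: carbonyl C bonded to –OH and C → carboxylic acid (the –OH is not a separate alcohol).
  CH2NHCH2: C–N–C with sp³ carbons and no adjacent C=O → amine (secondary).
  CH(C6H5): pendant –C6H5: benzene ring → arene.
  CH(CH2OH): pendant –CH2OH on an sp³ backbone C → alcohol.
  CH(OCH3): pendant –OCH3: C–O–C with sp³ C, no adjacent C=O → ether.
  CH(COCH3): pendant –COCH3: carbonyl C bonded to two carbons → ketone.
  CH(OCOCH3): pendant –OC(=O)CH3: an acyloxy group → ester.
  CH(CONH2): pendant –CONH2: carbonyl C bonded to C and N → amide.
  CH(CONH2): pendant –CONH2: carbonyl C bonded to C and N → amide.
  CH2NH2: –NH2 on an sp³ carbon with no adjacent C=O → amine.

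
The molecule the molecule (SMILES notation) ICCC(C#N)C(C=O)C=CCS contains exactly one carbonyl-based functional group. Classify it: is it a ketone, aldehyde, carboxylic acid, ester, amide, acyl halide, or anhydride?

aldehyde

The carbonyl is in the CH(CHO) segment: pendant –CHO: carbonyl C bonded to C and H → aldehyde.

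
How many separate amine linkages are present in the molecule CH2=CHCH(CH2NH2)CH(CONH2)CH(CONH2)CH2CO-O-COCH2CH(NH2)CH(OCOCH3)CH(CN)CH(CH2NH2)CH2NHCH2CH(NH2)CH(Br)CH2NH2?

6

Reading the structure from left to right:
  CH2=CH: C=C double bond → alkene.
  CH(CH2NH2): pendant –CH2NH2: N on sp³ C, no adjacent C=O → amine.
  CH(CONH2): pendant –CONH2: carbonyl C bonded to C and N → amide.
  CH(CONH2): pendant –CONH2: carbonyl C bonded to C and N → amide.
  CH2CO-O-COCH2: two acyl groups sharing one oxygen, –C(=O)–O–C(=O)– → anhydride.
  CH(NH2): –NH2 on an sp³ carbon with no adjacent C=O → amine.
  CH(OCOCH3): pendant –OC(=O)CH3: an acyloxy group → ester.
  CH(CN): pendant –C≡N: nitrile.
  CH(CH2NH2): pendant –CH2NH2: N on sp³ C, no adjacent C=O → amine.
  CH2NHCH2: C–N–C with sp³ carbons and no adjacent C=O → amine (secondary).
  CH(NH2): –NH2 on an sp³ carbon with no adjacent C=O → amine.
  CH(Br): halogen on an sp³ carbon → alkyl halide.
  CH2NH2: –NH2 on an sp³ carbon with no adjacent C=O → amine.
Amine appears at: CH(CH2NH2), CH(NH2), CH(CH2NH2), CH2NHCH2, CH(NH2), CH2NH2 → 6.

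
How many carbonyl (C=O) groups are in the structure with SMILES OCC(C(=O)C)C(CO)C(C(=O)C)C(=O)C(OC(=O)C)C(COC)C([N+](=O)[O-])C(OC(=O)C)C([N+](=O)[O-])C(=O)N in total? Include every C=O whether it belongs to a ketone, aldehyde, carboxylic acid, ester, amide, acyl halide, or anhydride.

6

CH(COCH3): ketone, 1 C=O (running total 1).
CH(COCH3): ketone, 1 C=O (running total 2).
CO: ketone, 1 C=O (running total 3).
CH(OCOCH3): ester, 1 C=O (running total 4).
CH(OCOCH3): ester, 1 C=O (running total 5).
CONH2: amide, 1 C=O (running total 6).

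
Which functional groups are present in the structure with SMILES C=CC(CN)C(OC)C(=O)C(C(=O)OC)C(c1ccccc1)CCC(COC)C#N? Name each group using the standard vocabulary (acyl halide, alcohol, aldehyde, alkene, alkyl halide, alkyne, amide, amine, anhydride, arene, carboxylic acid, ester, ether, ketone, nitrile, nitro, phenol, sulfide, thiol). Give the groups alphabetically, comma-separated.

Working along the chain:
  CH2=CH: C=C double bond → alkene.
  CH(CH2NH2): pendant –CH2NH2: N on sp³ C, no adjacent C=O → amine.
  CH(OCH3): pendant –OCH3: C–O–C with sp³ C, no adjacent C=O → ether.
  CO: –C(=O)– with carbon on both sides → ketone.
  CH(COOCH3): pendant –COOCH3: carbonyl C bonded to C and –OCH3 → ester.
  CH(C6H5): pendant –C6H5: benzene ring → arene.
  CH(CH2OCH3): pendant –CH2OCH3: C–O–C linkage → ether.
  CN: –C≡N: carbon triple-bonded to nitrogen → nitrile.

alkene, amine, arene, ester, ether, ketone, nitrile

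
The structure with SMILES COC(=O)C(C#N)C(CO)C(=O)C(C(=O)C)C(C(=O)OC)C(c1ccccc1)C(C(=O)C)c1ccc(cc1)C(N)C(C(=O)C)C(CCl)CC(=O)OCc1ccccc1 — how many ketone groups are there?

Working along the chain:
  CH3OOC: CH3O–C(=O)–: carbonyl C bonded to C and to –OCH3 → ester (not ketone + ether).
  CH(CN): pendant –C≡N: nitrile.
  CH(CH2OH): pendant –CH2OH on an sp³ backbone C → alcohol.
  CO: –C(=O)– with carbon on both sides → ketone.
  CH(COCH3): pendant –COCH3: carbonyl C bonded to two carbons → ketone.
  CH(COOCH3): pendant –COOCH3: carbonyl C bonded to C and –OCH3 → ester.
  CH(C6H5): pendant –C6H5: benzene ring → arene.
  CH(COCH3): pendant –COCH3: carbonyl C bonded to two carbons → ketone.
  C6H4: para-disubstituted benzene ring → arene.
  CH(NH2): –NH2 on an sp³ carbon with no adjacent C=O → amine.
  CH(COCH3): pendant –COCH3: carbonyl C bonded to two carbons → ketone.
  CH(CH2Cl): pendant –CH2X: halogen on sp³ carbon → alkyl halide.
  CH2COOCH2: –C(=O)–O–C with C on the carbonyl side → ester.
  C6H5: –C6H5 phenyl ring → arene.
Ketone appears at: CO, CH(COCH3), CH(COCH3), CH(COCH3) → 4.

4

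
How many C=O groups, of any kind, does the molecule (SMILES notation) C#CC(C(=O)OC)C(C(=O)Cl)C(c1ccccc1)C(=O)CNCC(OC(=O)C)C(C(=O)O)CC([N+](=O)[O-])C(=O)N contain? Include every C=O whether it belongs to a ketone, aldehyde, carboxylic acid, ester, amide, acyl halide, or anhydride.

CH(COOCH3): ester, 1 C=O (running total 1).
CH(COCl): acyl halide, 1 C=O (running total 2).
CO: ketone, 1 C=O (running total 3).
CH(OCOCH3): ester, 1 C=O (running total 4).
CH(COOH): carboxylic acid, 1 C=O (running total 5).
CONH2: amide, 1 C=O (running total 6).

6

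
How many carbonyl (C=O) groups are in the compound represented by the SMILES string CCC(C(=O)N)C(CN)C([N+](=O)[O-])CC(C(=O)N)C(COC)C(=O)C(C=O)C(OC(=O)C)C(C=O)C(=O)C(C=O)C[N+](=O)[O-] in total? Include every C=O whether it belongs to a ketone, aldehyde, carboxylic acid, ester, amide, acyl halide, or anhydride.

CH(CONH2): amide, 1 C=O (running total 1).
CH(CONH2): amide, 1 C=O (running total 2).
CO: ketone, 1 C=O (running total 3).
CH(CHO): aldehyde, 1 C=O (running total 4).
CH(OCOCH3): ester, 1 C=O (running total 5).
CH(CHO): aldehyde, 1 C=O (running total 6).
CO: ketone, 1 C=O (running total 7).
CH(CHO): aldehyde, 1 C=O (running total 8).

8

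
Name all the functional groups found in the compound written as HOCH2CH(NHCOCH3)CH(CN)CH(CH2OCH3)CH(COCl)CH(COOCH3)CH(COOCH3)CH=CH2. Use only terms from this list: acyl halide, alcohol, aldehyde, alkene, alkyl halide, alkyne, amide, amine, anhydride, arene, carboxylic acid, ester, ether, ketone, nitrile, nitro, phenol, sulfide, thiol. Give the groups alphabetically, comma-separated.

HO– on an sp³ carbon → alcohol.
pendant –NHC(=O)CH3: N bonded to a carbonyl → amide (not amine).
pendant –C≡N: nitrile.
pendant –CH2OCH3: C–O–C linkage → ether.
pendant –C(=O)X: carbonyl C bonded to C and halogen → acyl halide.
pendant –COOCH3: carbonyl C bonded to C and –OCH3 → ester.
pendant –COOCH3: carbonyl C bonded to C and –OCH3 → ester.
C=C double bond → alkene.

acyl halide, alcohol, alkene, amide, ester, ether, nitrile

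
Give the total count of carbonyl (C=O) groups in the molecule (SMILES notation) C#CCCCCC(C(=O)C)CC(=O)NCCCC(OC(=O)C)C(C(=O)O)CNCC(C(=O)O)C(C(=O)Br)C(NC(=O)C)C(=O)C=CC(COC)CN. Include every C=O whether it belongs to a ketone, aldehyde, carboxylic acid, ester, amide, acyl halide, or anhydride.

8

CH(COCH3): ketone, 1 C=O (running total 1).
CH2CONHCH2: amide, 1 C=O (running total 2).
CH(OCOCH3): ester, 1 C=O (running total 3).
CH(COOH): carboxylic acid, 1 C=O (running total 4).
CH(COOH): carboxylic acid, 1 C=O (running total 5).
CH(COBr): acyl halide, 1 C=O (running total 6).
CH(NHCOCH3): amide, 1 C=O (running total 7).
CO: ketone, 1 C=O (running total 8).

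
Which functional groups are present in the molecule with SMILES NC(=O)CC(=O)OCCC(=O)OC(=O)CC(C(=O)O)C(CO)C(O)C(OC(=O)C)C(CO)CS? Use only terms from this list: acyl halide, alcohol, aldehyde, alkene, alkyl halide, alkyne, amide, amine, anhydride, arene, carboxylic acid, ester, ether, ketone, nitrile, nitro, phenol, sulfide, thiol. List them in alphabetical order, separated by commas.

alcohol, amide, anhydride, carboxylic acid, ester, thiol

Working along the chain:
  H2NCO: –C(=O)NH2: carbonyl C bonded to C and to N → amide (the N is not a separate amine).
  CH2COOCH2: –C(=O)–O–C with C on the carbonyl side → ester.
  CH2CO-O-COCH2: two acyl groups sharing one oxygen, –C(=O)–O–C(=O)– → anhydride.
  CH(COOH): pendant –COOH: carbonyl C bonded to C and –OH → carboxylic acid.
  CH(CH2OH): pendant –CH2OH on an sp³ backbone C → alcohol.
  CH(OH): –OH on an sp³ carbon → alcohol (secondary).
  CH(OCOCH3): pendant –OC(=O)CH3: an acyloxy group → ester.
  CH(CH2OH): pendant –CH2OH on an sp³ backbone C → alcohol.
  CH2SH: –SH on an sp³ carbon → thiol.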